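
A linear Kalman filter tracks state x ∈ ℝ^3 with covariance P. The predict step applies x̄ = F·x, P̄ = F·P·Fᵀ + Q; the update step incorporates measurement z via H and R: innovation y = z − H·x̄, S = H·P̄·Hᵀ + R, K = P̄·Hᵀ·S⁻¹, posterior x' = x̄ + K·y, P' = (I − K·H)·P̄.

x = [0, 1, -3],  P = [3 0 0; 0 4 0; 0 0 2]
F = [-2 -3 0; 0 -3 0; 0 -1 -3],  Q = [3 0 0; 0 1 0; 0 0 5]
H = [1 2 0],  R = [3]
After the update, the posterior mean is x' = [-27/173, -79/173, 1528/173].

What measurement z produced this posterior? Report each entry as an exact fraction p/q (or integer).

x̄ = F·x = [-3, -3, 8]
P̄ = F·P·Fᵀ + Q = [51 36 12; 36 37 12; 12 12 27]
S = H·P̄·Hᵀ + R = [346]
K = P̄·Hᵀ·S⁻¹ = [123/346; 55/173; 18/173]
x' − x̄ = [492/173, 440/173, 144/173] = K·y
y = (KᵀK)⁻¹·Kᵀ·(x' − x̄) = [8]
z = y + H·x̄ = [8] + [-9] = [-1]

z = [-1]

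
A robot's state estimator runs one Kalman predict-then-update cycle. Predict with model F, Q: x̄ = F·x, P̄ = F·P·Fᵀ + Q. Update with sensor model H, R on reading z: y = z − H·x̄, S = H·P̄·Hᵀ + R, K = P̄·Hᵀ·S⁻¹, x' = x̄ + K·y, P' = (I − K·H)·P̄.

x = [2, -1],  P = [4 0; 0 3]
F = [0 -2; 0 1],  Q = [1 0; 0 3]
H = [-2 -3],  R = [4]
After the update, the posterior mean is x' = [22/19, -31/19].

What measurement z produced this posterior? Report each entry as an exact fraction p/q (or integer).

z = [3]

x̄ = F·x = [2, -1]
P̄ = F·P·Fᵀ + Q = [13 -6; -6 6]
S = H·P̄·Hᵀ + R = [38]
K = P̄·Hᵀ·S⁻¹ = [-4/19; -3/19]
x' − x̄ = [-16/19, -12/19] = K·y
y = (KᵀK)⁻¹·Kᵀ·(x' − x̄) = [4]
z = y + H·x̄ = [4] + [-1] = [3]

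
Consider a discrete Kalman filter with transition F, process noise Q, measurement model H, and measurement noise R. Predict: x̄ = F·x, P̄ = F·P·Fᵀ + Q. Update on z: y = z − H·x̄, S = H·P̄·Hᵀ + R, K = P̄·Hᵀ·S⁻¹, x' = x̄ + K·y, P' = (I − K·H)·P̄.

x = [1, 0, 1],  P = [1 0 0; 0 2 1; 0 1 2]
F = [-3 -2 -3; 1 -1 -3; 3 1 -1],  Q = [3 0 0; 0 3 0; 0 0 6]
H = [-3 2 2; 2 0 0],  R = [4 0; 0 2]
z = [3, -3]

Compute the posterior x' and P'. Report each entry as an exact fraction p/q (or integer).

x' = [-5167/3407, -2425/3407, -40/3407]
P' = [5000/10221 1806/3407 1972/10221; 1806/3407 12148/3407 -7857/3407; 1972/10221 -7857/3407 31637/10221]

x̄ = F·x = [-6, -2, 2]
P̄ = F·P·Fᵀ + Q = [50 28 -8; 28 30 5; -8 5 17]
y = z − H·x̄ = [-15, 9]
S = H·P̄·Hᵀ + R = [442 -220; -220 202]
K = P̄·Hᵀ·S⁻¹ = [-55/10221 5000/10221; 791/3407 1806/3407; 2554/10221 1972/10221]
x' = x̄ + K·y = [-5167/3407, -2425/3407, -40/3407]
P' = (I − K·H)·P̄ = [5000/10221 1806/3407 1972/10221; 1806/3407 12148/3407 -7857/3407; 1972/10221 -7857/3407 31637/10221]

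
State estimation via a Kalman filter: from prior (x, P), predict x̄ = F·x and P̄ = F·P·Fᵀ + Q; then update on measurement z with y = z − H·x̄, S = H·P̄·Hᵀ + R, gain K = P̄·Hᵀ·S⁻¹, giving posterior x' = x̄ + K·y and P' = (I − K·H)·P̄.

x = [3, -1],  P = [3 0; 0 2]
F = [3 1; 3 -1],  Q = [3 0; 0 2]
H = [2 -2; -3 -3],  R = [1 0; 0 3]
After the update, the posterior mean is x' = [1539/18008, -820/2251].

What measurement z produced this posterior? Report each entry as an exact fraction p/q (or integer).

x̄ = F·x = [8, 10]
P̄ = F·P·Fᵀ + Q = [32 25; 25 31]
S = H·P̄·Hᵀ + R = [53 -6; -6 1020]
K = P̄·Hᵀ·S⁻¹ = [2209/9004 -2993/18008; -552/2251 -374/2251]
x' − x̄ = [-142525/18008, -23330/2251] = K·y
y = (KᵀK)⁻¹·Kᵀ·(x' − x̄) = [5, 55]
z = y + H·x̄ = [5, 55] + [-4, -54] = [1, 1]

z = [1, 1]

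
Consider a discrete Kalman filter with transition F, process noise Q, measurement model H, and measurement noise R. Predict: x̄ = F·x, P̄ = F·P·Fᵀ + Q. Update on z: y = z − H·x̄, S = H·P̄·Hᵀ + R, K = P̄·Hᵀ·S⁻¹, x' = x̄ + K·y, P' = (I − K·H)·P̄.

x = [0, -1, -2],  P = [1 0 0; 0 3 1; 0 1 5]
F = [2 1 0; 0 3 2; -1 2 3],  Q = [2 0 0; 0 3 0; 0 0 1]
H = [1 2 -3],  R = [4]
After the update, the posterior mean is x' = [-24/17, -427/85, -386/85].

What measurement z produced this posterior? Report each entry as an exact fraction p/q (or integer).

x̄ = F·x = [-1, -7, -8]
P̄ = F·P·Fᵀ + Q = [9 11 7; 11 62 61; 7 61 71]
S = H·P̄·Hᵀ + R = [170]
K = P̄·Hᵀ·S⁻¹ = [1/17; -24/85; -42/85]
x' − x̄ = [-7/17, 168/85, 294/85] = K·y
y = (KᵀK)⁻¹·Kᵀ·(x' − x̄) = [-7]
z = y + H·x̄ = [-7] + [9] = [2]

z = [2]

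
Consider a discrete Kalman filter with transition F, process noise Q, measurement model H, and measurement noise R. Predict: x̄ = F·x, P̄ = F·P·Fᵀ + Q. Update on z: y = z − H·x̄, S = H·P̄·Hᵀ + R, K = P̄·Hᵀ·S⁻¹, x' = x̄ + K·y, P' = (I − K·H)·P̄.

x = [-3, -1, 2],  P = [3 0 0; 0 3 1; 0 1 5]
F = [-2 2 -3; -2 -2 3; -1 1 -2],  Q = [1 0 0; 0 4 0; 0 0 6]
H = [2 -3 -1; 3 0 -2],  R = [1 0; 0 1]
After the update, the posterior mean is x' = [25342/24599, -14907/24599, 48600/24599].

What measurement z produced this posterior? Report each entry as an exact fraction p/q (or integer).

x̄ = F·x = [-2, 14, -2]
P̄ = F·P·Fᵀ + Q = [58 -33 35; -33 61 -23; 35 -23 28]
S = H·P̄·Hᵀ + R = [928 318; 318 215]
K = P̄·Hᵀ·S⁻¹ = [1407/24599 9818/24599; -7934/24599 5671/24599; 8283/98396 5087/49198]
x' − x̄ = [74540/24599, -359293/24599, 97798/24599] = K·y
y = (KᵀK)⁻¹·Kᵀ·(x' − x̄) = [46, 1]
z = y + H·x̄ = [46, 1] + [-44, -2] = [2, -1]

z = [2, -1]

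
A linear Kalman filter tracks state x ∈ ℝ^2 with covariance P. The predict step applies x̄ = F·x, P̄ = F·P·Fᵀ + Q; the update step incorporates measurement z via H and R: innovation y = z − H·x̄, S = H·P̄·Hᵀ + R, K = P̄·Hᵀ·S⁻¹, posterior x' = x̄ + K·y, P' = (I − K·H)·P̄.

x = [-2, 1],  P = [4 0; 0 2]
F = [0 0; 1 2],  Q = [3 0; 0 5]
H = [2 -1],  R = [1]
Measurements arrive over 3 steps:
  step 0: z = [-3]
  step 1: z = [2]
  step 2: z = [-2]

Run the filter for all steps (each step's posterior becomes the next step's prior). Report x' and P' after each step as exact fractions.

step 0: x' = [-3/5, 17/10], P' = [9/5 17/5; 17/5 221/30]
step 1: x' = [432/943, -950/943], P' = [2289/943 4488/943; 4488/943 9724/943]
step 2: x' = [-20124/76111, 108620/76111], P' = [194385/76111 383112/76111; 383112/76111 830076/76111]

step 0: x̄ = F·x = [0, 0]
step 0: P̄ = F·P·Fᵀ + Q = [3 0; 0 17]
step 0: y = z − H·x̄ = [-3]
step 0: S = H·P̄·Hᵀ + R = [30]
step 0: K = P̄·Hᵀ·S⁻¹ = [1/5; -17/30]
step 0: x' = x̄ + K·y = [-3/5, 17/10]
step 0: P' = (I − K·H)·P̄ = [9/5 17/5; 17/5 221/30]
step 1: x̄ = F·x = [0, 14/5]
step 1: P̄ = F·P·Fᵀ + Q = [3 0; 0 748/15]
step 1: y = z − H·x̄ = [24/5]
step 1: S = H·P̄·Hᵀ + R = [943/15]
step 1: K = P̄·Hᵀ·S⁻¹ = [90/943; -748/943]
step 1: x' = x̄ + K·y = [432/943, -950/943]
step 1: P' = (I − K·H)·P̄ = [2289/943 4488/943; 4488/943 9724/943]
step 2: x̄ = F·x = [0, -1468/943]
step 2: P̄ = F·P·Fᵀ + Q = [3 0; 0 63852/943]
step 2: y = z − H·x̄ = [-3354/943]
step 2: S = H·P̄·Hᵀ + R = [76111/943]
step 2: K = P̄·Hᵀ·S⁻¹ = [5658/76111; -63852/76111]
step 2: x' = x̄ + K·y = [-20124/76111, 108620/76111]
step 2: P' = (I − K·H)·P̄ = [194385/76111 383112/76111; 383112/76111 830076/76111]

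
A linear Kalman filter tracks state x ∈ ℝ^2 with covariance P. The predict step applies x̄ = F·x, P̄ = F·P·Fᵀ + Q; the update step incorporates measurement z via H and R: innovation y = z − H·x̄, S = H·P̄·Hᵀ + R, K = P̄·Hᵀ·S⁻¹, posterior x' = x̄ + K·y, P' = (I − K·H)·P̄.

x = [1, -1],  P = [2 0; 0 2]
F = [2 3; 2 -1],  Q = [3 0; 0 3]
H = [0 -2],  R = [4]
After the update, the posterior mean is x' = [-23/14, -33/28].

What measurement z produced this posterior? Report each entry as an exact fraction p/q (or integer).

z = [3]

x̄ = F·x = [-1, 3]
P̄ = F·P·Fᵀ + Q = [29 2; 2 13]
S = H·P̄·Hᵀ + R = [56]
K = P̄·Hᵀ·S⁻¹ = [-1/14; -13/28]
x' − x̄ = [-9/14, -117/28] = K·y
y = (KᵀK)⁻¹·Kᵀ·(x' − x̄) = [9]
z = y + H·x̄ = [9] + [-6] = [3]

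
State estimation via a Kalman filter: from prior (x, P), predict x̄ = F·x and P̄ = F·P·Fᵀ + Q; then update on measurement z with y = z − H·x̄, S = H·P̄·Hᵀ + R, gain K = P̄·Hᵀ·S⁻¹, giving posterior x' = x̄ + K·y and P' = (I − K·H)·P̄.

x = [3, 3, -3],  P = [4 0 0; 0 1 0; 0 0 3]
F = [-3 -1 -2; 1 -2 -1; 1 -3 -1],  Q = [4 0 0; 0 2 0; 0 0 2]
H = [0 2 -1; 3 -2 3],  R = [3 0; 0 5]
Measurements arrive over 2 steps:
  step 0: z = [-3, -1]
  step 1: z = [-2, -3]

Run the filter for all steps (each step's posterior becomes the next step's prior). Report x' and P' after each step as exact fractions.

step 0: x' = [18412/10925, -35462/10925, -9287/2185], P' = [68291/10925 -47141/10925 -18866/2185; -47141/10925 51316/10925 16351/2185; -18866/2185 16351/2185 5989/437]
step 1: x' = [4359589/8966029, -22390468/8966029, -27435135/8966029], P' = [163041355/35864116 -126272391/35864116 -118436367/17932058; -126272391/35864116 1492210799/322777044 1100595275/161388522; -118436367/17932058 1100595275/161388522 932430509/80694261]

step 0: x̄ = F·x = [-6, 0, -3]
step 0: P̄ = F·P·Fᵀ + Q = [53 -4 -3; -4 13 13; -3 13 18]
step 0: y = z − H·x̄ = [-6, 26]
step 0: S = H·P̄·Hᵀ + R = [21 -17; -17 534]
step 0: K = P̄·Hᵀ·S⁻¹ = [16/10925 3233/10925; 6959/10925 242/10925; 919/2185 107/2185]
step 0: x' = x̄ + K·y = [18412/10925, -35462/10925, -9287/2185]
step 0: P' = (I − K·H)·P̄ = [68291/10925 -47141/10925 -18866/2185; -47141/10925 51316/10925 16351/2185; -18866/2185 16351/2185 5989/437]
step 1: x̄ = F·x = [73096/10925, 135771/10925, 171233/10925]
step 1: P̄ = F·P·Fᵀ + Q = [220749/10925 275949/10925 349352/10925; 275949/10925 1149374/10925 1359052/10925; 349352/10925 1359052/10925 1663746/10925]
step 1: y = z − H·x̄ = [-122159/10925, -98844/2185]
step 1: S = H·P̄·Hᵀ + R = [857809/10925 378264/2185; 378264/2185 331236/437]
step 1: K = P̄·Hᵀ·S⁻¹ = [-1306004/8966029 6210129/35864116; 21756418/26898087 41959099/322777044; 18684974/26898087 39122119/161388522]
step 1: x' = x̄ + K·y = [4359589/8966029, -22390468/8966029, -27435135/8966029]
step 1: P' = (I − K·H)·P̄ = [163041355/35864116 -126272391/35864116 -118436367/17932058; -126272391/35864116 1492210799/322777044 1100595275/161388522; -118436367/17932058 1100595275/161388522 932430509/80694261]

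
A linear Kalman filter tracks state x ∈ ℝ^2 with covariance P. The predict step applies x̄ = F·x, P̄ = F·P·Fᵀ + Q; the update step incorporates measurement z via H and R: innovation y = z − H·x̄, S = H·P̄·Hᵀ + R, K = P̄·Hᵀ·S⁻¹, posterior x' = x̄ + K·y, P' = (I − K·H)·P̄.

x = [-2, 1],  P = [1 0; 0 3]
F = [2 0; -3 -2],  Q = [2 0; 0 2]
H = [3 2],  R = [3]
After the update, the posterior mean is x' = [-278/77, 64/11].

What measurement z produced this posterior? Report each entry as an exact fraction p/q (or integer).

x̄ = F·x = [-4, 4]
P̄ = F·P·Fᵀ + Q = [6 -6; -6 23]
S = H·P̄·Hᵀ + R = [77]
K = P̄·Hᵀ·S⁻¹ = [6/77; 4/11]
x' − x̄ = [30/77, 20/11] = K·y
y = (KᵀK)⁻¹·Kᵀ·(x' − x̄) = [5]
z = y + H·x̄ = [5] + [-4] = [1]

z = [1]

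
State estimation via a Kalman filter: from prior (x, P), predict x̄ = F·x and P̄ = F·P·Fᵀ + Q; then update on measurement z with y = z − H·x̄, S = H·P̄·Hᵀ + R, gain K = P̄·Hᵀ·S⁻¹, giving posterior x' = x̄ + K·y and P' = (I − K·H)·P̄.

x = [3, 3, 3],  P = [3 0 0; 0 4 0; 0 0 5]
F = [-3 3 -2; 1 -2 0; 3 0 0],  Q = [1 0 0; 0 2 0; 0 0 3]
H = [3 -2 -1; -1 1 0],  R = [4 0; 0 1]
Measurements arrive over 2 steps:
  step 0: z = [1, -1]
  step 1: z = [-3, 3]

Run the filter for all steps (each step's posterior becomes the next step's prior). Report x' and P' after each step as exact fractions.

step 0: x̄ = F·x = [-6, -3, 9]
step 0: P̄ = F·P·Fᵀ + Q = [84 -33 -27; -33 21 9; -27 9 30]
step 0: y = z − H·x̄ = [22, -4]
step 0: S = H·P̄·Hᵀ + R = [1468 -495; -495 172]
step 0: K = P̄·Hᵀ·S⁻¹ = [1425/7471 -981/7471; 30/241 162/241; -4368/7471 -11007/7471]
step 0: x' = x̄ + K·y = [-9552/7471, -711/241, 15171/7471]
step 0: P' = (I − K·H)·P̄ = [21162/7471 651/241 17424/7471; 651/241 813/241 207/241; 17424/7471 207/241 56910/7471]
step 1: x̄ = F·x = [-67809/7471, 34530/7471, -28656/7471]
step 1: P̄ = F·P·Fᵀ + Q = [421222/7471 -42255/7471 -113373/7471; -42255/7471 56192/7471 -57600/7471; -113373/7471 -57600/7471 212871/7471]
step 1: y = z − H·x̄ = [221418/7471, -79926/7471]
step 1: S = H·P̄·Hᵀ + R = [5215419/7471 -1643098/7471; -1643098/7471 569395/7471]
step 1: K = P̄·Hᵀ·S⁻¹ = [9457979/36121331 -2109291/36121331; 7814881/36121331 28796621/36121331; -21099576/36121331 -57348723/36121331]
step 1: x' = x̄ + K·y = [-24976221/36121331, 90486702/36121331, -150349986/36121331]
step 1: P' = (I − K·H)·P̄ = [55439924/36121331 53330633/36121331 21826590/36121331; 53330633/36121331 82127254/36121331 -35522133/36121331; 21826590/36121331 -35522133/36121331 220922340/36121331]

step 0: x' = [-9552/7471, -711/241, 15171/7471], P' = [21162/7471 651/241 17424/7471; 651/241 813/241 207/241; 17424/7471 207/241 56910/7471]
step 1: x' = [-24976221/36121331, 90486702/36121331, -150349986/36121331], P' = [55439924/36121331 53330633/36121331 21826590/36121331; 53330633/36121331 82127254/36121331 -35522133/36121331; 21826590/36121331 -35522133/36121331 220922340/36121331]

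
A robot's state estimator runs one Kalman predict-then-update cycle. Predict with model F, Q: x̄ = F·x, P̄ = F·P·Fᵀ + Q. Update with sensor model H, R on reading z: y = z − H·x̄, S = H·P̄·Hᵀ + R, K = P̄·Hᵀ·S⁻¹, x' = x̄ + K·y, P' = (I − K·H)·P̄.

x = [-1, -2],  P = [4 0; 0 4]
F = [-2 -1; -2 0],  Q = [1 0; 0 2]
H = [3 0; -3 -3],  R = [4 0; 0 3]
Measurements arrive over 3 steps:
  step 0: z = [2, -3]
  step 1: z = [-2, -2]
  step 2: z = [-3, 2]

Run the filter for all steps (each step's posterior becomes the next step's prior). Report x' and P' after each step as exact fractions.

step 0: x̄ = F·x = [4, 2]
step 0: P̄ = F·P·Fᵀ + Q = [21 16; 16 18]
step 0: y = z − H·x̄ = [-10, 15]
step 0: S = H·P̄·Hᵀ + R = [193 -333; -333 642]
step 0: K = P̄·Hᵀ·S⁻¹ = [1161/4339 -148/4339; -1050/4339 -1234/4339]
step 0: x' = x̄ + K·y = [3526/4339, 668/4339]
step 0: P' = (I − K·H)·P̄ = [1548/4339 -1400/4339; -1400/4339 2634/4339]
step 1: x̄ = F·x = [-7720/4339, -7052/4339]
step 1: P̄ = F·P·Fᵀ + Q = [7565/4339 3392/4339; 3392/4339 14870/4339]
step 1: y = z − H·x̄ = [14482/4339, -52994/4339]
step 1: S = H·P̄·Hᵀ + R = [85441/4339 -98613/4339; -98613/4339 275988/4339]
step 1: K = P̄·Hᵀ·S⁻¹ = [232161/1064467 -43828/1064467; -199290/1064467 -282514/1064467]
step 1: x' = x̄ + K·y = [-583754/1064467, 1055268/1064467]
step 1: P' = (I − K·H)·P̄ = [309548/1064467 -265720/1064467; -265720/1064467 548234/1064467]
step 2: x̄ = F·x = [112240/1064467, 1167508/1064467]
step 2: P̄ = F·P·Fᵀ + Q = [1788013/1064467 706752/1064467; 706752/1064467 3367126/1064467]
step 2: y = z − H·x̄ = [-3530121/1064467, 5968178/1064467]
step 2: S = H·P̄·Hᵀ + R = [20349985/1064467 -22452885/1064467; -22452885/1064467 62311188/1064467]
step 2: K = P̄·Hᵀ·S⁻¹ = [52043457/239211955 -1995812/47842391; -44559162/239211955 -12594986/47842391]
step 2: x' = x̄ + K·y = [-203319931/239211955, 57057206/239211955]
step 2: P' = (I − K·H)·P̄ = [69391276/239211955 -59412216/239211955; -59412216/239211955 122387146/239211955]

step 0: x' = [3526/4339, 668/4339], P' = [1548/4339 -1400/4339; -1400/4339 2634/4339]
step 1: x' = [-583754/1064467, 1055268/1064467], P' = [309548/1064467 -265720/1064467; -265720/1064467 548234/1064467]
step 2: x' = [-203319931/239211955, 57057206/239211955], P' = [69391276/239211955 -59412216/239211955; -59412216/239211955 122387146/239211955]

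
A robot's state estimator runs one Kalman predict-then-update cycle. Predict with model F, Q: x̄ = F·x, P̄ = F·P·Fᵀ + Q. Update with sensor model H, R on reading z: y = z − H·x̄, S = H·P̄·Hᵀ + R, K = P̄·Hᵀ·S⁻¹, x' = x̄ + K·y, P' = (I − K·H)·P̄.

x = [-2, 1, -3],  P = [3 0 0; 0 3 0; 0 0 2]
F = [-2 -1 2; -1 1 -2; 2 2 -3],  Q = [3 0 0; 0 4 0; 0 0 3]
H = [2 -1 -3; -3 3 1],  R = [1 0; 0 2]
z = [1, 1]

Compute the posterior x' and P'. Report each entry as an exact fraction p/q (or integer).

x' = [3777/1820, 7793/3185, 2573/12740]
P' = [991/260 1544/455 2451/1820; 1544/455 10529/3185 3399/3185; 2451/1820 3399/3185 8163/12740]

x̄ = F·x = [-3, 9, 7]
P̄ = F·P·Fᵀ + Q = [26 -5 -30; -5 18 12; -30 12 45]
y = z − H·x̄ = [37, -42]
S = H·P̄·Hᵀ + R = [980 -840; -840 785]
K = P̄·Hᵀ·S⁻¹ = [69/364 3/65; 178/637 183/455; -3771/12740 -9/91]
x' = x̄ + K·y = [3777/1820, 7793/3185, 2573/12740]
P' = (I − K·H)·P̄ = [991/260 1544/455 2451/1820; 1544/455 10529/3185 3399/3185; 2451/1820 3399/3185 8163/12740]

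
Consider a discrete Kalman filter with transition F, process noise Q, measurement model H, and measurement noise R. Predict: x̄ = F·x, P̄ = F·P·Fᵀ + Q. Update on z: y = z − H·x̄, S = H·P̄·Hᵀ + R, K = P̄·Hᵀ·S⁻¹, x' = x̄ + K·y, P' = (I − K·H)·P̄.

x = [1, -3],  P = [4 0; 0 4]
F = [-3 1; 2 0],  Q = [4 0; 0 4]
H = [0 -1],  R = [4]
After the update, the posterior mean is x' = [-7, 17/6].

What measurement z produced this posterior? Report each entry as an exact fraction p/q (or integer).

x̄ = F·x = [-6, 2]
P̄ = F·P·Fᵀ + Q = [44 -24; -24 20]
S = H·P̄·Hᵀ + R = [24]
K = P̄·Hᵀ·S⁻¹ = [1; -5/6]
x' − x̄ = [-1, 5/6] = K·y
y = (KᵀK)⁻¹·Kᵀ·(x' − x̄) = [-1]
z = y + H·x̄ = [-1] + [-2] = [-3]

z = [-3]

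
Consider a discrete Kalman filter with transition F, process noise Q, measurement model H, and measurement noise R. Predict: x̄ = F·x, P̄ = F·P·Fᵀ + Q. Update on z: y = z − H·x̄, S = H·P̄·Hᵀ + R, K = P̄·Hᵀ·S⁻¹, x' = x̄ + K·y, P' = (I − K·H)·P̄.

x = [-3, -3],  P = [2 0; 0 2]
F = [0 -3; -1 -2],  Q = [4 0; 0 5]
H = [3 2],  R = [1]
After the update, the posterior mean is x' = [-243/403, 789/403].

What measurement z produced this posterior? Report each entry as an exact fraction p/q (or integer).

x̄ = F·x = [9, 9]
P̄ = F·P·Fᵀ + Q = [22 12; 12 15]
S = H·P̄·Hᵀ + R = [403]
K = P̄·Hᵀ·S⁻¹ = [90/403; 66/403]
x' − x̄ = [-3870/403, -2838/403] = K·y
y = (KᵀK)⁻¹·Kᵀ·(x' − x̄) = [-43]
z = y + H·x̄ = [-43] + [45] = [2]

z = [2]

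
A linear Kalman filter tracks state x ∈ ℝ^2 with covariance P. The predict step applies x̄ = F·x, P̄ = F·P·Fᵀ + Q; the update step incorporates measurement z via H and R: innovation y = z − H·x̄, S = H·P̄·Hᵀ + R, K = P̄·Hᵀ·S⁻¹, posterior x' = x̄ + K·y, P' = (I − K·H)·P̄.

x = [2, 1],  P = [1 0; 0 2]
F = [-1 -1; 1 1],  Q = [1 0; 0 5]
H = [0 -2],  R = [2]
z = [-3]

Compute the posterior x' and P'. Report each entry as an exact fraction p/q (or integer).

x' = [-42/17, 27/17]
P' = [50/17 -3/17; -3/17 8/17]

x̄ = F·x = [-3, 3]
P̄ = F·P·Fᵀ + Q = [4 -3; -3 8]
y = z − H·x̄ = [3]
S = H·P̄·Hᵀ + R = [34]
K = P̄·Hᵀ·S⁻¹ = [3/17; -8/17]
x' = x̄ + K·y = [-42/17, 27/17]
P' = (I − K·H)·P̄ = [50/17 -3/17; -3/17 8/17]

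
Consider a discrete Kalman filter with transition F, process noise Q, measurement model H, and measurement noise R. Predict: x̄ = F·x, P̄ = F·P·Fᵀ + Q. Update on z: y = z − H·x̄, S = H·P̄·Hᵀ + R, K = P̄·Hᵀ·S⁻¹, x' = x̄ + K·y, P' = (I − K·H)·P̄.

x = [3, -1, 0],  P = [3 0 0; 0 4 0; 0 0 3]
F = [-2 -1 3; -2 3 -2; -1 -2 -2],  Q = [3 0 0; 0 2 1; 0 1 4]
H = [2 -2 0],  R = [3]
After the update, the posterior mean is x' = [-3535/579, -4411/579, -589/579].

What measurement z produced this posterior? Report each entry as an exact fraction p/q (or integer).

z = [3]

x̄ = F·x = [-5, -9, -1]
P̄ = F·P·Fᵀ + Q = [46 -18 -4; -18 62 -5; -4 -5 35]
S = H·P̄·Hᵀ + R = [579]
K = P̄·Hᵀ·S⁻¹ = [128/579; -160/579; 2/579]
x' − x̄ = [-640/579, 800/579, -10/579] = K·y
y = (KᵀK)⁻¹·Kᵀ·(x' − x̄) = [-5]
z = y + H·x̄ = [-5] + [8] = [3]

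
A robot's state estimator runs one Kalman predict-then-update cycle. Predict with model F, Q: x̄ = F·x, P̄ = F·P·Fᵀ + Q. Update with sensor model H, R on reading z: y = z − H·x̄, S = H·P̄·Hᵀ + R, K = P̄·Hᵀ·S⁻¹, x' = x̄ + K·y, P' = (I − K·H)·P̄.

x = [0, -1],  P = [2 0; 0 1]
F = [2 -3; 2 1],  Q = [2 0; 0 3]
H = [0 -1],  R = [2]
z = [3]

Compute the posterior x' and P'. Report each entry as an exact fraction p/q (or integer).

x' = [16/7, -19/7]
P' = [241/14 5/7; 5/7 12/7]

x̄ = F·x = [3, -1]
P̄ = F·P·Fᵀ + Q = [19 5; 5 12]
y = z − H·x̄ = [2]
S = H·P̄·Hᵀ + R = [14]
K = P̄·Hᵀ·S⁻¹ = [-5/14; -6/7]
x' = x̄ + K·y = [16/7, -19/7]
P' = (I − K·H)·P̄ = [241/14 5/7; 5/7 12/7]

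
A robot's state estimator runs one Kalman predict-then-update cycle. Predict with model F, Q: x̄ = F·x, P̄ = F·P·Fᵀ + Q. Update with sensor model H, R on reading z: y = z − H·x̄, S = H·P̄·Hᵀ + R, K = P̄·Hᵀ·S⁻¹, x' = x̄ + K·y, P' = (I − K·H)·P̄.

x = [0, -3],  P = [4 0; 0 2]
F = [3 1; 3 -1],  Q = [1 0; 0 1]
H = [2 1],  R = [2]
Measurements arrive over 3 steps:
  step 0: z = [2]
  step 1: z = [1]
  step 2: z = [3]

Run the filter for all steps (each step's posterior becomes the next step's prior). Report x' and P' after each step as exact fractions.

step 0: x̄ = F·x = [-3, 3]
step 0: P̄ = F·P·Fᵀ + Q = [39 34; 34 39]
step 0: y = z − H·x̄ = [5]
step 0: S = H·P̄·Hᵀ + R = [333]
step 0: K = P̄·Hᵀ·S⁻¹ = [112/333; 107/333]
step 0: x' = x̄ + K·y = [-439/333, 1534/333]
step 0: P' = (I − K·H)·P̄ = [443/333 -662/333; -662/333 1538/333]
step 1: x̄ = F·x = [217/333, -2851/333]
step 1: P̄ = F·P·Fᵀ + Q = [1886/333 2449/333; 2449/333 9830/333]
step 1: y = z − H·x̄ = [2750/333]
step 1: S = H·P̄·Hᵀ + R = [27836/333]
step 1: K = P̄·Hᵀ·S⁻¹ = [6221/27836; 3682/6959]
step 1: x' = x̄ + K·y = [34757/13918, -29173/6959]
step 1: P' = (I − K·H)·P̄ = [41435/27836 -17607/6959; -17607/6959 42578/6959]
step 2: x̄ = F·x = [45925/13918, 162617/13918]
step 2: P̄ = F·P·Fᵀ + Q = [148495/27836 202603/27836; 202603/27836 993631/27836]
step 2: y = z − H·x̄ = [-212713/13918]
step 2: S = H·P̄·Hᵀ + R = [2453695/27836]
step 2: K = P̄·Hᵀ·S⁻¹ = [499593/2453695; 1398837/2453695]
step 2: x' = x̄ + K·y = [460987/2453695, 7289963/2453695]
step 2: P' = (I − K·H)·P̄ = [4123016/2453695 -7246846/2453695; -7246846/2453695 17291366/2453695]

step 0: x' = [-439/333, 1534/333], P' = [443/333 -662/333; -662/333 1538/333]
step 1: x' = [34757/13918, -29173/6959], P' = [41435/27836 -17607/6959; -17607/6959 42578/6959]
step 2: x' = [460987/2453695, 7289963/2453695], P' = [4123016/2453695 -7246846/2453695; -7246846/2453695 17291366/2453695]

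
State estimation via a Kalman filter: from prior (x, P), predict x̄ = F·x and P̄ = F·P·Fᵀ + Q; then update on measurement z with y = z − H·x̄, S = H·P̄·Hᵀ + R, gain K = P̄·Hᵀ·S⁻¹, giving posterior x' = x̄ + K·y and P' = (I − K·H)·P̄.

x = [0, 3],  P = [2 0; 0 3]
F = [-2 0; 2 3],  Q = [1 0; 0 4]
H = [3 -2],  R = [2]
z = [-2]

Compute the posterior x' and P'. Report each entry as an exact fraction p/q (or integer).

x̄ = F·x = [0, 9]
P̄ = F·P·Fᵀ + Q = [9 -8; -8 39]
y = z − H·x̄ = [16]
S = H·P̄·Hᵀ + R = [335]
K = P̄·Hᵀ·S⁻¹ = [43/335; -102/335]
x' = x̄ + K·y = [688/335, 1383/335]
P' = (I − K·H)·P̄ = [1166/335 1706/335; 1706/335 2661/335]

x' = [688/335, 1383/335]
P' = [1166/335 1706/335; 1706/335 2661/335]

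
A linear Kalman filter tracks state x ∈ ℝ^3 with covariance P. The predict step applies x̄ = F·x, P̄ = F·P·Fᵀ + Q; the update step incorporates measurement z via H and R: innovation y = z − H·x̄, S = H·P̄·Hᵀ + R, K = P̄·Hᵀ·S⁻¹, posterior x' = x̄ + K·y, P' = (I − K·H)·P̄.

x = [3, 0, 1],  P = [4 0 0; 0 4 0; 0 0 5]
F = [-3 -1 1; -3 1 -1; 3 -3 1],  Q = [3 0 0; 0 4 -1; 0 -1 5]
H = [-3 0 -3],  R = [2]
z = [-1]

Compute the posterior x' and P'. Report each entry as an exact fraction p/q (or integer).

x' = [-1415/166, -1579/166, 1471/166]
P' = [32271/830 29457/830 -32213/830; 29457/830 34109/830 -29511/830; -32213/830 -29511/830 32339/830]

x̄ = F·x = [-8, -10, 10]
P̄ = F·P·Fᵀ + Q = [48 27 -19; 27 49 -54; -19 -54 82]
y = z − H·x̄ = [5]
S = H·P̄·Hᵀ + R = [830]
K = P̄·Hᵀ·S⁻¹ = [-87/830; 81/830; -189/830]
x' = x̄ + K·y = [-1415/166, -1579/166, 1471/166]
P' = (I − K·H)·P̄ = [32271/830 29457/830 -32213/830; 29457/830 34109/830 -29511/830; -32213/830 -29511/830 32339/830]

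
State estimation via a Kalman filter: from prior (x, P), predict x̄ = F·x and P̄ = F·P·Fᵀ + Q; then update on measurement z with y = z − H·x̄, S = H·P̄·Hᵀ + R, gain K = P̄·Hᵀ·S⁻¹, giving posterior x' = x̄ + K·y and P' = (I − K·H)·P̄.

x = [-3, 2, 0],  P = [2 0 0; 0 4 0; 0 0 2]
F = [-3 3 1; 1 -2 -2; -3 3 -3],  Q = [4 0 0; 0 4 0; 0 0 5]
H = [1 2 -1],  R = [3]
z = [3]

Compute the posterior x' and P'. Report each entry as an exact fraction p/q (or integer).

x̄ = F·x = [15, -7, 15]
P̄ = F·P·Fᵀ + Q = [60 -34 48; -34 30 -18; 48 -18 77]
y = z − H·x̄ = [17]
S = H·P̄·Hᵀ + R = [100]
K = P̄·Hᵀ·S⁻¹ = [-14/25; 11/25; -13/20]
x' = x̄ + K·y = [137/25, 12/25, 79/20]
P' = (I − K·H)·P̄ = [716/25 -234/25 58/5; -234/25 266/25 53/5; 58/5 53/5 139/4]

x' = [137/25, 12/25, 79/20]
P' = [716/25 -234/25 58/5; -234/25 266/25 53/5; 58/5 53/5 139/4]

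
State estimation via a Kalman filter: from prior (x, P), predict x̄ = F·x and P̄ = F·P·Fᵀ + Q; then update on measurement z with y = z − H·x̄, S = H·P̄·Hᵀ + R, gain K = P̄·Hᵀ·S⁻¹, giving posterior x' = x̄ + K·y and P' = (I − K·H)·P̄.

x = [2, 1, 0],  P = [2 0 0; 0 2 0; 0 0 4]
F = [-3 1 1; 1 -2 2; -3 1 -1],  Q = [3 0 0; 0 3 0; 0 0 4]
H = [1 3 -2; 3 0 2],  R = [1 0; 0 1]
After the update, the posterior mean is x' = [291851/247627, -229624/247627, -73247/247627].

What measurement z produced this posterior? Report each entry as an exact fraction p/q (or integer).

z = [-1, 3]

x̄ = F·x = [-5, 0, -5]
P̄ = F·P·Fᵀ + Q = [27 -2 16; -2 29 -18; 16 -18 28]
S = H·P̄·Hᵀ + R = [541 -221; -221 548]
K = P̄·Hᵀ·S⁻¹ = [18945/247627 58702/247627; 57026/247627 4019/247627; -28528/247627 35490/247627]
x' − x̄ = [1529986/247627, -229624/247627, 1164888/247627] = K·y
y = (KᵀK)⁻¹·Kᵀ·(x' − x̄) = [-6, 28]
z = y + H·x̄ = [-6, 28] + [5, -25] = [-1, 3]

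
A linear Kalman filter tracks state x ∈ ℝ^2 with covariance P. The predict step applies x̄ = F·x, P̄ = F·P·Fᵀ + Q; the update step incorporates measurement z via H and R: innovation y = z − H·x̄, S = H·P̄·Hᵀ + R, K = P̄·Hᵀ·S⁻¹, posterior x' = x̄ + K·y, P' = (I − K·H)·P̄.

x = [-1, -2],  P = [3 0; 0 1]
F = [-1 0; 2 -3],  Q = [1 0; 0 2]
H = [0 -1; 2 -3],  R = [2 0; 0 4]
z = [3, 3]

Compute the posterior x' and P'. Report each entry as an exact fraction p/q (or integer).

x' = [431/457, -331/457]
P' = [632/457 312/457; 312/457 316/457]

x̄ = F·x = [1, 4]
P̄ = F·P·Fᵀ + Q = [4 -6; -6 23]
y = z − H·x̄ = [7, 13]
S = H·P̄·Hᵀ + R = [25 81; 81 299]
K = P̄·Hᵀ·S⁻¹ = [-156/457 82/457; -158/457 -81/457]
x' = x̄ + K·y = [431/457, -331/457]
P' = (I − K·H)·P̄ = [632/457 312/457; 312/457 316/457]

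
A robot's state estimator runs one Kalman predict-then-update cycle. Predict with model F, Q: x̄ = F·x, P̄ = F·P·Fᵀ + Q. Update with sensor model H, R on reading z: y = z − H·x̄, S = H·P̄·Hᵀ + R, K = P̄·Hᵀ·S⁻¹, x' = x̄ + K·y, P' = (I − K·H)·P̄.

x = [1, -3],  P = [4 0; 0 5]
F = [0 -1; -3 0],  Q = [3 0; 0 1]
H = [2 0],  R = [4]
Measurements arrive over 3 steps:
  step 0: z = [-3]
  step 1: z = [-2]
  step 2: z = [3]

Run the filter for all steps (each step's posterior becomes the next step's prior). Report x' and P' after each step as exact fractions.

step 0: x̄ = F·x = [3, -3]
step 0: P̄ = F·P·Fᵀ + Q = [8 0; 0 37]
step 0: y = z − H·x̄ = [-9]
step 0: S = H·P̄·Hᵀ + R = [36]
step 0: K = P̄·Hᵀ·S⁻¹ = [4/9; 0]
step 0: x' = x̄ + K·y = [-1, -3]
step 0: P' = (I − K·H)·P̄ = [8/9 0; 0 37]
step 1: x̄ = F·x = [3, 3]
step 1: P̄ = F·P·Fᵀ + Q = [40 0; 0 9]
step 1: y = z − H·x̄ = [-8]
step 1: S = H·P̄·Hᵀ + R = [164]
step 1: K = P̄·Hᵀ·S⁻¹ = [20/41; 0]
step 1: x' = x̄ + K·y = [-37/41, 3]
step 1: P' = (I − K·H)·P̄ = [40/41 0; 0 9]
step 2: x̄ = F·x = [-3, 111/41]
step 2: P̄ = F·P·Fᵀ + Q = [12 0; 0 401/41]
step 2: y = z − H·x̄ = [9]
step 2: S = H·P̄·Hᵀ + R = [52]
step 2: K = P̄·Hᵀ·S⁻¹ = [6/13; 0]
step 2: x' = x̄ + K·y = [15/13, 111/41]
step 2: P' = (I − K·H)·P̄ = [12/13 0; 0 401/41]

step 0: x' = [-1, -3], P' = [8/9 0; 0 37]
step 1: x' = [-37/41, 3], P' = [40/41 0; 0 9]
step 2: x' = [15/13, 111/41], P' = [12/13 0; 0 401/41]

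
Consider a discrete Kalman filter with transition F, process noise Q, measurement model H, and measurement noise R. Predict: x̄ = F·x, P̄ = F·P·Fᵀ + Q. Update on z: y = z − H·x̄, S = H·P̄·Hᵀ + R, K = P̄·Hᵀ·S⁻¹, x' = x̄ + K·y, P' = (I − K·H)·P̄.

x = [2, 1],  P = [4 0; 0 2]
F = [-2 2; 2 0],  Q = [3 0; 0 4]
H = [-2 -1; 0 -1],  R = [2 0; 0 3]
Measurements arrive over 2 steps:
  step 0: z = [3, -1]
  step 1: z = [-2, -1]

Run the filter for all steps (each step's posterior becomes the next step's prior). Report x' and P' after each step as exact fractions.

step 0: x̄ = F·x = [-2, 4]
step 0: P̄ = F·P·Fᵀ + Q = [27 -16; -16 20]
step 0: y = z − H·x̄ = [3, 3]
step 0: S = H·P̄·Hᵀ + R = [66 -12; -12 23]
step 0: K = P̄·Hᵀ·S⁻¹ = [-341/687 100/229; 6/229 -196/229]
step 0: x' = x̄ + K·y = [-499/229, 346/229]
step 0: P' = (I − K·H)·P̄ = [791/687 -300/229; -300/229 588/229]
step 1: x̄ = F·x = [1690/229, -998/229]
step 1: P̄ = F·P·Fᵀ + Q = [19481/687 -6764/687; -6764/687 5912/687]
step 1: y = z − H·x̄ = [1924/229, -1227/229]
step 1: S = H·P̄·Hᵀ + R = [58154/687 -7616/687; -7616/687 7973/687]
step 1: K = P̄·Hᵀ·S⁻¹ = [-1255/2481 107812/295239; 32/827 -69336/98413]
step 1: x' = x̄ + K·y = [346414/295239, -25390/98413]
step 1: P' = (I − K·H)·P̄ = [311063/295239 -107812/98413; -107812/98413 208008/98413]

step 0: x' = [-499/229, 346/229], P' = [791/687 -300/229; -300/229 588/229]
step 1: x' = [346414/295239, -25390/98413], P' = [311063/295239 -107812/98413; -107812/98413 208008/98413]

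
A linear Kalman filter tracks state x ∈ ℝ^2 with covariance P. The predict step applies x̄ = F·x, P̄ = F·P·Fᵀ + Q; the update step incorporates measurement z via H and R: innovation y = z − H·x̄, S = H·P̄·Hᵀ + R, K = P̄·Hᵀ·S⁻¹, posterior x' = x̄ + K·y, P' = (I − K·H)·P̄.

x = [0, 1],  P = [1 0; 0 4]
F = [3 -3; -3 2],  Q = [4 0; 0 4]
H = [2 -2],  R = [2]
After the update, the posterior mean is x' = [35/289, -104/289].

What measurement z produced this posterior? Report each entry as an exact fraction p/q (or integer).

z = [1]

x̄ = F·x = [-3, 2]
P̄ = F·P·Fᵀ + Q = [49 -33; -33 29]
S = H·P̄·Hᵀ + R = [578]
K = P̄·Hᵀ·S⁻¹ = [82/289; -62/289]
x' − x̄ = [902/289, -682/289] = K·y
y = (KᵀK)⁻¹·Kᵀ·(x' − x̄) = [11]
z = y + H·x̄ = [11] + [-10] = [1]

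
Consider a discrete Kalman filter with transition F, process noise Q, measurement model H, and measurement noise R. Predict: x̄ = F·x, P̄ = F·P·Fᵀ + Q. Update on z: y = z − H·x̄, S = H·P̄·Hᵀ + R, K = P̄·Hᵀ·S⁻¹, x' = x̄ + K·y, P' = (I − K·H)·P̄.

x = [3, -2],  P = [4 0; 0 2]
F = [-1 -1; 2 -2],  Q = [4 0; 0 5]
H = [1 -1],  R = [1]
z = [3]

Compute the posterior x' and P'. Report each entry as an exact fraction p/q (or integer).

x' = [37/12, 3/8]
P' = [71/12 45/8; 45/8 101/16]

x̄ = F·x = [-1, 10]
P̄ = F·P·Fᵀ + Q = [10 -4; -4 29]
y = z − H·x̄ = [14]
S = H·P̄·Hᵀ + R = [48]
K = P̄·Hᵀ·S⁻¹ = [7/24; -11/16]
x' = x̄ + K·y = [37/12, 3/8]
P' = (I − K·H)·P̄ = [71/12 45/8; 45/8 101/16]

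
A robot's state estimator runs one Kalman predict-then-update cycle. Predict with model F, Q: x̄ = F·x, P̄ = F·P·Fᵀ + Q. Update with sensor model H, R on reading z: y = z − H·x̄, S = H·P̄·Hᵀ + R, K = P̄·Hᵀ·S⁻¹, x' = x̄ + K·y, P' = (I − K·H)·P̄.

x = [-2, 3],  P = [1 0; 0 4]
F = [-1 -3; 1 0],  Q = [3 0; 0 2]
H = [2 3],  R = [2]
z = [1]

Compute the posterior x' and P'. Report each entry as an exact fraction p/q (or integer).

x̄ = F·x = [-7, -2]
P̄ = F·P·Fᵀ + Q = [40 -1; -1 3]
y = z − H·x̄ = [21]
S = H·P̄·Hᵀ + R = [177]
K = P̄·Hᵀ·S⁻¹ = [77/177; 7/177]
x' = x̄ + K·y = [126/59, -69/59]
P' = (I − K·H)·P̄ = [1151/177 -716/177; -716/177 482/177]

x' = [126/59, -69/59]
P' = [1151/177 -716/177; -716/177 482/177]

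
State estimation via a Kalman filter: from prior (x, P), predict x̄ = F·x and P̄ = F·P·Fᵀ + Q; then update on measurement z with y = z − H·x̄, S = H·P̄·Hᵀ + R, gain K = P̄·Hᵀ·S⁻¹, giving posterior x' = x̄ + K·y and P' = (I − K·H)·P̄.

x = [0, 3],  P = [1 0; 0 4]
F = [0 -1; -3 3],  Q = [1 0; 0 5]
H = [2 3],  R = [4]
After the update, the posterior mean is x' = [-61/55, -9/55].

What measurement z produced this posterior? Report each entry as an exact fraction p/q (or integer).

x̄ = F·x = [-3, 9]
P̄ = F·P·Fᵀ + Q = [5 -12; -12 50]
S = H·P̄·Hᵀ + R = [330]
K = P̄·Hᵀ·S⁻¹ = [-13/165; 21/55]
x' − x̄ = [104/55, -504/55] = K·y
y = (KᵀK)⁻¹·Kᵀ·(x' − x̄) = [-24]
z = y + H·x̄ = [-24] + [21] = [-3]

z = [-3]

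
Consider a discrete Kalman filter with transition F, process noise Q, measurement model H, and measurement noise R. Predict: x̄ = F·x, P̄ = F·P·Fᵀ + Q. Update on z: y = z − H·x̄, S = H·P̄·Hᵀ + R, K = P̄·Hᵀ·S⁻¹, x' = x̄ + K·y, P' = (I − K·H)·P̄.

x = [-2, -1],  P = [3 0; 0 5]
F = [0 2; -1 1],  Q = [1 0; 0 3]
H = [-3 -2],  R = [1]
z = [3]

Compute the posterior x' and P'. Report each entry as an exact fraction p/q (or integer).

x' = [-625/354, 203/177]
P' = [545/354 -388/177; -388/177 595/177]

x̄ = F·x = [-2, 1]
P̄ = F·P·Fᵀ + Q = [21 10; 10 11]
y = z − H·x̄ = [-1]
S = H·P̄·Hᵀ + R = [354]
K = P̄·Hᵀ·S⁻¹ = [-83/354; -26/177]
x' = x̄ + K·y = [-625/354, 203/177]
P' = (I − K·H)·P̄ = [545/354 -388/177; -388/177 595/177]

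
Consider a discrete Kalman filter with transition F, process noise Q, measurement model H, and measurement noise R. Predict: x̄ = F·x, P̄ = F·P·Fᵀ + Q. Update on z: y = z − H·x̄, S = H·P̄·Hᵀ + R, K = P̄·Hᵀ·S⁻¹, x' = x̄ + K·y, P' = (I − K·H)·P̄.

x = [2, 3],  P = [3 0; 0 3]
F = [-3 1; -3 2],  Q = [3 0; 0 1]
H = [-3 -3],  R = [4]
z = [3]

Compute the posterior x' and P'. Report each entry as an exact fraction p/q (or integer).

x̄ = F·x = [-3, 0]
P̄ = F·P·Fᵀ + Q = [33 33; 33 40]
y = z − H·x̄ = [-6]
S = H·P̄·Hᵀ + R = [1255]
K = P̄·Hᵀ·S⁻¹ = [-198/1255; -219/1255]
x' = x̄ + K·y = [-2577/1255, 1314/1255]
P' = (I − K·H)·P̄ = [2211/1255 -1947/1255; -1947/1255 2239/1255]

x' = [-2577/1255, 1314/1255]
P' = [2211/1255 -1947/1255; -1947/1255 2239/1255]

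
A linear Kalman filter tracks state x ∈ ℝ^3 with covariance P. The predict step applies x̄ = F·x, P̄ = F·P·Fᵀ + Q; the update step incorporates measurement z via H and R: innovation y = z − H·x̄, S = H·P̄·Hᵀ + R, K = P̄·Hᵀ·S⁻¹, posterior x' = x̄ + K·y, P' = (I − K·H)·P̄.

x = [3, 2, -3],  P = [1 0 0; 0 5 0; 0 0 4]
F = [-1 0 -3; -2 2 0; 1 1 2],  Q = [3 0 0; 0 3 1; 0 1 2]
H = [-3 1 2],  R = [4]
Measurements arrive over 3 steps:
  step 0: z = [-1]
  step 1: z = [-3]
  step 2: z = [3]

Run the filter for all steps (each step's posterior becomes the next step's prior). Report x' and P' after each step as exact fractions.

step 0: x̄ = F·x = [6, -2, -1]
step 0: P̄ = F·P·Fᵀ + Q = [40 2 -25; 2 27 9; -25 9 24]
step 0: y = z − H·x̄ = [21]
step 0: S = H·P̄·Hᵀ + R = [811]
step 0: K = P̄·Hᵀ·S⁻¹ = [-168/811; 39/811; 132/811]
step 0: x' = x̄ + K·y = [1338/811, -803/811, 1961/811]
step 0: P' = (I − K·H)·P̄ = [4216/811 8174/811 1901/811; 8174/811 20376/811 2151/811; 1901/811 2151/811 2040/811]
step 1: x̄ = F·x = [-7221/811, -4282/811, 4457/811]
step 1: P̄ = F·P·Fᵀ + Q = [36415/811 -9416/811 -40588/811; -9416/811 35409/811 34131/811; -40588/811 34131/811 66930/811]
step 1: y = z − H·x̄ = [-28728/811]
step 1: S = H·P̄·Hᵀ + R = [1314184/811]
step 1: K = P̄·Hᵀ·S⁻¹ = [-199837/1314184; 131919/1314184; 289755/1314184]
step 1: x' = x̄ + K·y = [-577806/164273, -1451465/164273, -380204/164273]
step 1: P' = (I − K·H)·P̄ = [9767181/1314184 17247769/1314184 5627213/1314184; 17247769/1314184 35920245/1314184 8175369/1314184; 5627213/1314184 8175369/1314184 4932645/1314184]
step 2: x̄ = F·x = [1718418/164273, -1747318/164273, -2789679/164273]
step 2: P̄ = F·P·Fᵀ + Q = [11483352/164273 -3781264/164273 -13659124/164273; -3781264/164273 6088763/164273 7976617/164273; -13659124/164273 7976617/164273 19719030/164273]
step 2: y = z − H·x̄ = [12974749/164273]
step 2: S = H·P̄·Hᵀ + R = [407475683/164273]
step 2: K = P̄·Hᵀ·S⁻¹ = [-65549568/407475683; 33385789/407475683; 88392049/407475683]
step 2: x' = x̄ + K·y = [-914792106/407475683, -1697280521/407475683, 61716128/407475683]
step 2: P' = (I − K·H)·P̄ = [2328080904/407475683 3942528080/407475683 1389758180/407475683; 3942528080/407475683 8317933896/407475683 1821596750/407475683; 1389758180/407475683 1821596750/407475683 1350622993/407475683]

step 0: x' = [1338/811, -803/811, 1961/811], P' = [4216/811 8174/811 1901/811; 8174/811 20376/811 2151/811; 1901/811 2151/811 2040/811]
step 1: x' = [-577806/164273, -1451465/164273, -380204/164273], P' = [9767181/1314184 17247769/1314184 5627213/1314184; 17247769/1314184 35920245/1314184 8175369/1314184; 5627213/1314184 8175369/1314184 4932645/1314184]
step 2: x' = [-914792106/407475683, -1697280521/407475683, 61716128/407475683], P' = [2328080904/407475683 3942528080/407475683 1389758180/407475683; 3942528080/407475683 8317933896/407475683 1821596750/407475683; 1389758180/407475683 1821596750/407475683 1350622993/407475683]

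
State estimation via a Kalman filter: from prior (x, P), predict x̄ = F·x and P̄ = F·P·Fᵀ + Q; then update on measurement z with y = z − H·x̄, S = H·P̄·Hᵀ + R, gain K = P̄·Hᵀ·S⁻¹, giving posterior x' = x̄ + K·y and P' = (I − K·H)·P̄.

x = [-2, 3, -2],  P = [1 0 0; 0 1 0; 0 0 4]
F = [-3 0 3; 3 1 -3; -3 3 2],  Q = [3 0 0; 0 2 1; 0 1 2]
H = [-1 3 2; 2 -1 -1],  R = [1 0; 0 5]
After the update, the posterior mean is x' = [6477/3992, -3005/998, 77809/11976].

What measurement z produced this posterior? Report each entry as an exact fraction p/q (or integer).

x̄ = F·x = [0, 3, 11]
P̄ = F·P·Fᵀ + Q = [48 -45 33; -45 48 -29; 33 -29 36]
S = H·P̄·Hᵀ + R = [415 -317; -317 271]
K = P̄·Hᵀ·S⁻¹ = [843/3992 2577/3992; 79/998 -309/998; 5695/11976 9269/11976]
x' − x̄ = [6477/3992, -5999/998, -53927/11976] = K·y
y = (KᵀK)⁻¹·Kᵀ·(x' − x̄) = [-29, 12]
z = y + H·x̄ = [-29, 12] + [31, -14] = [2, -2]

z = [2, -2]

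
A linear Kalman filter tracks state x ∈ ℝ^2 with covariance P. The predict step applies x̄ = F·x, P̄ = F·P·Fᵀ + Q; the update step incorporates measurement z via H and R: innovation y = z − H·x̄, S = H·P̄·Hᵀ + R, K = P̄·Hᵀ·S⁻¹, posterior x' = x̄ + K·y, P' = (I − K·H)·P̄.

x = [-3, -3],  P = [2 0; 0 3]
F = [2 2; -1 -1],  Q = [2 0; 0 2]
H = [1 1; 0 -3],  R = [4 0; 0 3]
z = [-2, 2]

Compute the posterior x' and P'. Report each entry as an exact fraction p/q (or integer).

x̄ = F·x = [-12, 6]
P̄ = F·P·Fᵀ + Q = [22 -10; -10 7]
y = z − H·x̄ = [4, 20]
S = H·P̄·Hᵀ + R = [13 9; 9 66]
K = P̄·Hᵀ·S⁻¹ = [174/259 94/259; -3/259 -82/259]
x' = x̄ + K·y = [-76/37, -14/37]
P' = (I − K·H)·P̄ = [790/259 -94/259; -94/259 82/259]

x' = [-76/37, -14/37]
P' = [790/259 -94/259; -94/259 82/259]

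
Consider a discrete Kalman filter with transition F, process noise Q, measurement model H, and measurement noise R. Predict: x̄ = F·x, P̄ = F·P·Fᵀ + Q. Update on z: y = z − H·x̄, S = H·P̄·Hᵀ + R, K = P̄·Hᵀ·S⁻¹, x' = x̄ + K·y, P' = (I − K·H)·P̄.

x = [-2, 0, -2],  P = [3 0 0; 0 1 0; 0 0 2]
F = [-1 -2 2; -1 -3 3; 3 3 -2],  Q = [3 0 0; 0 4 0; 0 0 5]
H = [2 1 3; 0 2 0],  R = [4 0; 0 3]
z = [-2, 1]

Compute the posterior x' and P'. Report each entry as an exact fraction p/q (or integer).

x̄ = F·x = [-2, -4, -2]
P̄ = F·P·Fᵀ + Q = [18 21 -23; 21 34 -30; -23 -30 49]
y = z − H·x̄ = [12, 9]
S = H·P̄·Hᵀ + R = [179 -28; -28 139]
K = P̄·Hᵀ·S⁻¹ = [-492/24097 7182/24097; -42/24097 11780/24097; 8189/24097 -8752/24097]
x' = x̄ + K·y = [10540/24097, 9128/24097, -28694/24097]
P' = (I − K·H)·P̄ = [126198/24097 10773/24097 -88379/24097; 10773/24097 17670/24097 -13128/24097; -88379/24097 -13128/24097 74214/24097]

x' = [10540/24097, 9128/24097, -28694/24097]
P' = [126198/24097 10773/24097 -88379/24097; 10773/24097 17670/24097 -13128/24097; -88379/24097 -13128/24097 74214/24097]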